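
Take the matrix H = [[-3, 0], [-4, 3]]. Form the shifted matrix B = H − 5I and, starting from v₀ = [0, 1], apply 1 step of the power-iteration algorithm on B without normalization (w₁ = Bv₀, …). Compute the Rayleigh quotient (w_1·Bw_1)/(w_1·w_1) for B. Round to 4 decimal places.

B = H − 5I has rows (-8, 0); (-4, -2)
w1 = Bv₀ = ((-8)·0 + 0·1; (-4)·0 + (-2)·1) = (0, -2)
Bw1 = (0, 4)
w1·Bw1 = -8; w1·w1 = 4; μ ≈ -8/4 = -2.0000

-2.0000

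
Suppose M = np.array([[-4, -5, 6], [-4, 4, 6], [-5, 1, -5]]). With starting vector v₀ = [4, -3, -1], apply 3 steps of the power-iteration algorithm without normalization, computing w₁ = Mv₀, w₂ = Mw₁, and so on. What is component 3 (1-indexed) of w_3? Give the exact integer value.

w1 = Mv₀ = (-7, -34, -18)
w2 = Mw1 = (90, -216, 91)
w3 = Mw2 = (1266, -678, -1121)
The requested component of w3 is -1121.

-1121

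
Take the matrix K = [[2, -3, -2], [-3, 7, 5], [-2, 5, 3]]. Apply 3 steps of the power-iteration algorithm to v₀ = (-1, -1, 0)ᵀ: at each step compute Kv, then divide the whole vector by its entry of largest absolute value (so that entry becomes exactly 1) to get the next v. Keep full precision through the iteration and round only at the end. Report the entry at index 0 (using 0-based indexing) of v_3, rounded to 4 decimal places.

-0.4469

Kv0 = (1.00000, -4.00000, -3.00000); divide by -4.00000 → v1 = (-0.25000, 1.00000, 0.75000)
Kv1 = (-5.00000, 11.50000, 7.75000); divide by 11.50000 → v2 = (-0.43478, 1.00000, 0.67391)
Kv2 = (-5.21739, 11.67391, 7.89130); divide by 11.67391 → v3 = (-0.44693, 1.00000, 0.67598)
Requested entry of v3: 240/-537 = -0.4469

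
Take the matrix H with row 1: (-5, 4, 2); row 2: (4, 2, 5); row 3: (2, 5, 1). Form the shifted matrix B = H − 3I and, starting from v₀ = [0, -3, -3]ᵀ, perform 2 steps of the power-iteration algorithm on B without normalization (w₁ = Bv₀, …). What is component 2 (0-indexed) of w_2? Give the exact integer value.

B = H − 3I has rows (-8, 4, 2); (4, -1, 5); (2, 5, -2)
w1 = Bv₀ = (-18, -12, -9)
w2 = Bw1 = (78, -105, -78)
Requested component of w2: -78

-78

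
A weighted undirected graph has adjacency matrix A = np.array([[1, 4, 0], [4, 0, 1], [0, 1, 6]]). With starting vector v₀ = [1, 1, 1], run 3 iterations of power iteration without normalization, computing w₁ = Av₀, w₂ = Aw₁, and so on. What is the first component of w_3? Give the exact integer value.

w1 = Av₀ = (5, 5, 7)
w2 = Aw1 = (25, 27, 47)
w3 = Aw2 = (133, 147, 309)
The requested component of w3 is 133.

133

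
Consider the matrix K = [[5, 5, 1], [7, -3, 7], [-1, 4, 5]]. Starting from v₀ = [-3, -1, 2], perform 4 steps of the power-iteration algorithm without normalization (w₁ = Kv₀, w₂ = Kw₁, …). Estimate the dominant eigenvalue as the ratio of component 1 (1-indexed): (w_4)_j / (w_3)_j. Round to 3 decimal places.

λ ≈ 6.393

w1 = Kv₀ = (5·(-3) + 5·(-1) + 1·2; 7·(-3) + (-3)·(-1) + 7·2; (-1)·(-3) + 4·(-1) + 5·2) = (-18, -4, 9)
w2 = Kw1 = (5·(-18) + 5·(-4) + 1·9; 7·(-18) + (-3)·(-4) + 7·9; (-1)·(-18) + 4·(-4) + 5·9) = (-101, -51, 47)
w3 = Kw2 = (-713, -225, 132)
w4 = Kw3 = (-4558, -3392, 473)
Ratio at component: -4558 / -713 = 6.393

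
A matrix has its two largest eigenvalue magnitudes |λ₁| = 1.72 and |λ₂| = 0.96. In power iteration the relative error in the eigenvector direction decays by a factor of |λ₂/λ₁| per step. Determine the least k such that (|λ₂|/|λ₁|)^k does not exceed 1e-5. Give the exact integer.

20

|λ₂/λ₁| = 0.96/1.72 = 0.55814
Need k ≥ ln(1e-5) / ln(0.55814) = -11.5129 / -0.5831 ≈ 19.743
Smallest integer k satisfying the bound: 20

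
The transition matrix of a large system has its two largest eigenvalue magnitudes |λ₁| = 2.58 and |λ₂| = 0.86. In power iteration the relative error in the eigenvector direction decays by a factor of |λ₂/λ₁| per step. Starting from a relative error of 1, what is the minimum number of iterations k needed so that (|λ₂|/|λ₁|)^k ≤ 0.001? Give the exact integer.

7

|λ₂/λ₁| = 0.86/2.58 = 0.33333
Need k ≥ ln(0.001) / ln(0.33333) = -6.9078 / -1.0986 ≈ 6.288
Smallest integer k satisfying the bound: 7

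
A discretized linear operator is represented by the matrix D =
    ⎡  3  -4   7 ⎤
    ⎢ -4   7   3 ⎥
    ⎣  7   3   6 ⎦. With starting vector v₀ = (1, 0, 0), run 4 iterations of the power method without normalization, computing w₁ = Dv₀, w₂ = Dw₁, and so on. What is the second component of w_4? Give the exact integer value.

w1 = Dv₀ = (3, -4, 7)
w2 = Dw1 = (74, -19, 51)
w3 = Dw2 = (655, -276, 767)
w4 = Dw3 = (8438, -2251, 8359)
The requested component of w4 is -2251.

-2251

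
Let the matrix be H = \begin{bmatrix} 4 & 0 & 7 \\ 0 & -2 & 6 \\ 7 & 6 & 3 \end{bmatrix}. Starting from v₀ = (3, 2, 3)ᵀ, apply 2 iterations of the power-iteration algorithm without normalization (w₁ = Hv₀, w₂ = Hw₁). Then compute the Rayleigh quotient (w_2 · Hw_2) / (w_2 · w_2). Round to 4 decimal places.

w1 = Hv₀ = (33, 14, 42)
w2 = Hw1 = (426, 224, 441)
Hw2 = (4791, 2198, 5649)
w2·Hw2 = 426·4791 + 224·2198 + 441·5649 = 5024527; w2·w2 = 426·426 + 224·224 + 441·441 = 426133
λ ≈ 5024527/426133 = 11.7910

11.7910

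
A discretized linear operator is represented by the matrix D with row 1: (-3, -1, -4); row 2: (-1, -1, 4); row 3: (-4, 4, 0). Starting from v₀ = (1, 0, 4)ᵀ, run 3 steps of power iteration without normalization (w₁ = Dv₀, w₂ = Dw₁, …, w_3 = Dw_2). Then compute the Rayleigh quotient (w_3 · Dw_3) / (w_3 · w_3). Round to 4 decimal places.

w1 = Dv₀ = ((-3)·1 + (-1)·0 + (-4)·4; (-1)·1 + (-1)·0 + 4·4; (-4)·1 + 4·0 + 0·4) = (-19, 15, -4)
w2 = Dw1 = ((-3)·(-19) + (-1)·15 + (-4)·(-4); (-1)·(-19) + (-1)·15 + 4·(-4); (-4)·(-19) + 4·15 + 0·(-4)) = (58, -12, 136)
w3 = Dw2 = (-706, 498, -280)
Dw3 = (2740, -912, 4816)
w3·Dw3 = (-706)·2740 + 498·(-912) + (-280)·4816 = -3737096; w3·w3 = (-706)·(-706) + 498·498 + (-280)·(-280) = 824840
λ ≈ -3737096/824840 = -4.5307

-4.5307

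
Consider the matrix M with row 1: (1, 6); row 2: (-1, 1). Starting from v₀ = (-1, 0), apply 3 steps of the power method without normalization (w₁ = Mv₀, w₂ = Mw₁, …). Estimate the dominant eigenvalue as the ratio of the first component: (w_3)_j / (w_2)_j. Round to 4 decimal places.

λ ≈ 3.4000

w1 = Mv₀ = (1·(-1) + 6·0; (-1)·(-1) + 1·0) = (-1, 1)
w2 = Mw1 = (1·(-1) + 6·1; (-1)·(-1) + 1·1) = (5, 2)
w3 = Mw2 = (17, -3)
Ratio at component: 17 / 5 = 3.4000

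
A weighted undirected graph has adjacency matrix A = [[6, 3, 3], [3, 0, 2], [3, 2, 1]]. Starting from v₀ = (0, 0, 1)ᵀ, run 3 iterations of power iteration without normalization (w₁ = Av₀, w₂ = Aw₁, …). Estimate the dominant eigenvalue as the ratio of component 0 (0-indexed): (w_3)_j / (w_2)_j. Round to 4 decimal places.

w1 = Av₀ = (3, 2, 1)
w2 = Aw1 = (27, 11, 14)
w3 = Aw2 = (237, 109, 117)
Ratio at component: 237 / 27 = 8.7778

8.7778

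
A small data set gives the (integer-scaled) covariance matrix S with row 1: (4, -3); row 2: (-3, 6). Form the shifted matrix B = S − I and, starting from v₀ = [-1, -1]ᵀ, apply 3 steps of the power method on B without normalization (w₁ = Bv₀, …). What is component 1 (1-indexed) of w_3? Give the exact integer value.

48

B = S − I has rows (3, -3); (-3, 5)
w1 = Bv₀ = (0, -2)
w2 = Bw1 = (6, -10)
w3 = Bw2 = (48, -68)
Requested component of w3: 48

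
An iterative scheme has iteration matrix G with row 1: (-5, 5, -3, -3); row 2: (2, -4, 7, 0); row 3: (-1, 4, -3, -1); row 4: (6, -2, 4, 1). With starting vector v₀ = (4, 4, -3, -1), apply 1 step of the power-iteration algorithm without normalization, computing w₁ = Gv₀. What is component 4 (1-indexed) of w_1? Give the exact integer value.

3

w1 = Gv₀ = (12, -29, 22, 3)
The requested component of w1 is 3.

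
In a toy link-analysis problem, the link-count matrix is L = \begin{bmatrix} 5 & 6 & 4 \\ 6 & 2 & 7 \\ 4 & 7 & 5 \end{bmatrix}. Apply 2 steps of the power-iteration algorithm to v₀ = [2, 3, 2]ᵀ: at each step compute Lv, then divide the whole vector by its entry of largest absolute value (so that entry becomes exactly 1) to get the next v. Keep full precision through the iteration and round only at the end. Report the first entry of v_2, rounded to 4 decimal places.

Lv0 = (36.00000, 32.00000, 39.00000); divide by 39.00000 → v1 = (0.92308, 0.82051, 1.00000)
Lv1 = (13.53846, 14.17949, 14.43590); divide by 14.43590 → v2 = (0.93783, 0.98224, 1.00000)
Requested entry of v2: 528/563 = 0.9378

0.9378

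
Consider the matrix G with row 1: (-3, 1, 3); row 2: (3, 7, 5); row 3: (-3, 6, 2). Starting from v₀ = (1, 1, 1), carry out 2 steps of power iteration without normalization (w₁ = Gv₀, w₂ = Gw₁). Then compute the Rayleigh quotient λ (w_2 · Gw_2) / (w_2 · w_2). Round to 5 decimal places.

w1 = Gv₀ = (1, 15, 5)
w2 = Gw1 = (27, 133, 97)
Gw2 = (343, 1497, 911)
w2·Gw2 = 27·343 + 133·1497 + 97·911 = 296729; w2·w2 = 27·27 + 133·133 + 97·97 = 27827
λ ≈ 296729/27827 = 10.66335

λ ≈ 10.66335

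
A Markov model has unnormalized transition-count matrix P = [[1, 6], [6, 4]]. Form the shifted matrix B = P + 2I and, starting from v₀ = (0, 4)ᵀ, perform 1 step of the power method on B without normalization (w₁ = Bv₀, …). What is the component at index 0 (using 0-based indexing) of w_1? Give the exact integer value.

24

B = P + 2I has rows (3, 6); (6, 6)
w1 = Bv₀ = (3·0 + 6·4; 6·0 + 6·4) = (24, 24)
Requested component of w1: 24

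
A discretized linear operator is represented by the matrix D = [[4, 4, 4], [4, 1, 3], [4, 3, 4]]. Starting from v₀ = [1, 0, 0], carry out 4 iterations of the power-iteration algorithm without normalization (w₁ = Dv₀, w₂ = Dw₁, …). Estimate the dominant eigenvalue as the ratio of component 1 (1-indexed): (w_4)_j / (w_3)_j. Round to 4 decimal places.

w1 = Dv₀ = (4, 4, 4)
w2 = Dw1 = (48, 32, 44)
w3 = Dw2 = (496, 356, 464)
w4 = Dw3 = (5264, 3732, 4908)
Ratio at component: 5264 / 496 = 10.6129

10.6129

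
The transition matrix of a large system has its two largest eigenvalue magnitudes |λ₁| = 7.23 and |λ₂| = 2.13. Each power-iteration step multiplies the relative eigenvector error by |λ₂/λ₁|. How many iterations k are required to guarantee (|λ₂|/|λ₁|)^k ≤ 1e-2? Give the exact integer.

4

|λ₂/λ₁| = 2.13/7.23 = 0.29461
Need k ≥ ln(1e-2) / ln(0.29461) = -4.6052 / -1.2221 ≈ 3.768
Smallest integer k satisfying the bound: 4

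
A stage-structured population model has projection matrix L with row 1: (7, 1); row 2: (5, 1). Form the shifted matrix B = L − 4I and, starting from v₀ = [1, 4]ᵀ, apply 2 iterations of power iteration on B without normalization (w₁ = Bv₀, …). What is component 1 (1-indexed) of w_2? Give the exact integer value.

B = L − 4I has rows (3, 1); (5, -3)
w1 = Bv₀ = (3·1 + 1·4; 5·1 + (-3)·4) = (7, -7)
w2 = Bw1 = (3·7 + 1·(-7); 5·7 + (-3)·(-7)) = (14, 56)
Requested component of w2: 14

14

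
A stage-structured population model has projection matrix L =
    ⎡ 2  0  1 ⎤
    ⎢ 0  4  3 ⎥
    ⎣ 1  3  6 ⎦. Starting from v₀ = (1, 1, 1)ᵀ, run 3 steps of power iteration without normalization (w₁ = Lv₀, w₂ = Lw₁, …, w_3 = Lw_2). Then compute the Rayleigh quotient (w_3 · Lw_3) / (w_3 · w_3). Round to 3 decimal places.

w1 = Lv₀ = (2·1 + 0·1 + 1·1; 0·1 + 4·1 + 3·1; 1·1 + 3·1 + 6·1) = (3, 7, 10)
w2 = Lw1 = (2·3 + 0·7 + 1·10; 0·3 + 4·7 + 3·10; 1·3 + 3·7 + 6·10) = (16, 58, 84)
w3 = Lw2 = (116, 484, 694)
Lw3 = (926, 4018, 5732)
w3·Lw3 = 116·926 + 484·4018 + 694·5732 = 6030136; w3·w3 = 116·116 + 484·484 + 694·694 = 729348
λ ≈ 6030136/729348 = 8.268

8.268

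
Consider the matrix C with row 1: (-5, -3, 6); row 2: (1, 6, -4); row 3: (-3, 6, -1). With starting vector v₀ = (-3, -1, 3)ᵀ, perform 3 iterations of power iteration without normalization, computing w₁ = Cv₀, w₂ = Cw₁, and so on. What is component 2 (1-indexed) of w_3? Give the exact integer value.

w1 = Cv₀ = ((-5)·(-3) + (-3)·(-1) + 6·3; 1·(-3) + 6·(-1) + (-4)·3; (-3)·(-3) + 6·(-1) + (-1)·3) = (36, -21, 0)
w2 = Cw1 = ((-5)·36 + (-3)·(-21) + 6·0; 1·36 + 6·(-21) + (-4)·0; (-3)·36 + 6·(-21) + (-1)·0) = (-117, -90, -234)
w3 = Cw2 = (-549, 279, 45)
The requested component of w3 is 279.

279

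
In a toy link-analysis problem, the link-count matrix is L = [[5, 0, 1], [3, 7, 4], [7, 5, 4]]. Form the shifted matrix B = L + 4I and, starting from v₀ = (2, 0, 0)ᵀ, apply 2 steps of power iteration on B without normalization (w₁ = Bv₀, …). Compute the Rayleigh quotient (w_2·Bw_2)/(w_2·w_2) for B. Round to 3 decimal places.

15.615

B = L + 4I has rows (9, 0, 1); (3, 11, 4); (7, 5, 8)
w1 = Bv₀ = (9·2 + 0·0 + 1·0; 3·2 + 11·0 + 4·0; 7·2 + 5·0 + 8·0) = (18, 6, 14)
w2 = Bw1 = (9·18 + 0·6 + 1·14; 3·18 + 11·6 + 4·14; 7·18 + 5·6 + 8·14) = (176, 176, 268)
Bw2 = (1852, 3536, 4256)
w2·Bw2 = 2088896; w2·w2 = 133776; μ ≈ 2088896/133776 = 15.615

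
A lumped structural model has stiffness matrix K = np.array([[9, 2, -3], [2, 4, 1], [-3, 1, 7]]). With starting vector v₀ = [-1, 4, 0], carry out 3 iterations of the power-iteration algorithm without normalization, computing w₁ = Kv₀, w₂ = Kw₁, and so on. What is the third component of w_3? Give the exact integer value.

529

w1 = Kv₀ = (9·(-1) + 2·4 + (-3)·0; 2·(-1) + 4·4 + 1·0; (-3)·(-1) + 1·4 + 7·0) = (-1, 14, 7)
w2 = Kw1 = (9·(-1) + 2·14 + (-3)·7; 2·(-1) + 4·14 + 1·7; (-3)·(-1) + 1·14 + 7·7) = (-2, 61, 66)
w3 = Kw2 = (-94, 306, 529)
The requested component of w3 is 529.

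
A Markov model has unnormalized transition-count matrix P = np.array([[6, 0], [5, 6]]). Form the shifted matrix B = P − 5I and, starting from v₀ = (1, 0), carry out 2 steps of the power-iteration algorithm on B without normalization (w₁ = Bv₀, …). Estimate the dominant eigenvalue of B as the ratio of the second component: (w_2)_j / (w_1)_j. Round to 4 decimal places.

B = P − 5I has rows (1, 0); (5, 1)
w1 = Bv₀ = (1·1 + 0·0; 5·1 + 1·0) = (1, 5)
w2 = Bw1 = (1·1 + 0·5; 5·1 + 1·5) = (1, 10)
Ratio: 10/5 = 2.0000

μ ≈ 2.0000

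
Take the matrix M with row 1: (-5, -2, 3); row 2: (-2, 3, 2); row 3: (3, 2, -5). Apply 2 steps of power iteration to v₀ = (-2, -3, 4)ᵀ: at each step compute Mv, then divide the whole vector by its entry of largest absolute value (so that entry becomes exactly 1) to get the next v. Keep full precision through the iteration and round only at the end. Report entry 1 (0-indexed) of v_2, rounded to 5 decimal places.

Mv0 = (28.000000, 3.000000, -32.000000); divide by -32.000000 → v1 = (-0.875000, -0.093750, 1.000000)
Mv1 = (7.562500, 3.468750, -7.812500); divide by -7.812500 → v2 = (-0.968000, -0.444000, 1.000000)
Requested entry of v2: -111/250 = -0.44400

-0.44400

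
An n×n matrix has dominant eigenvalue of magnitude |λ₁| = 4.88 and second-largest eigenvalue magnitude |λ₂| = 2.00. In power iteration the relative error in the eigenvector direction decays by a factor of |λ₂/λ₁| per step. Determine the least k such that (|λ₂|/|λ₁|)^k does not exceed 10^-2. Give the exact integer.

|λ₂/λ₁| = 2.00/4.88 = 0.40984
Need k ≥ ln(10^-2) / ln(0.40984) = -4.6052 / -0.8920 ≈ 5.163
Smallest integer k satisfying the bound: 6

6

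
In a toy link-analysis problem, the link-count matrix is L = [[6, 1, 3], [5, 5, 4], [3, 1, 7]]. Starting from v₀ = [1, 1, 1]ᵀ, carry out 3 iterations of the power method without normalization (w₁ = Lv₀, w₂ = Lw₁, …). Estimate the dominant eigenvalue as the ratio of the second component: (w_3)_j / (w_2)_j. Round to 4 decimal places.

λ ≈ 11.2134

w1 = Lv₀ = (6·1 + 1·1 + 3·1; 5·1 + 5·1 + 4·1; 3·1 + 1·1 + 7·1) = (10, 14, 11)
w2 = Lw1 = (6·10 + 1·14 + 3·11; 5·10 + 5·14 + 4·11; 3·10 + 1·14 + 7·11) = (107, 164, 121)
w3 = Lw2 = (1169, 1839, 1332)
Ratio at component: 1839 / 164 = 11.2134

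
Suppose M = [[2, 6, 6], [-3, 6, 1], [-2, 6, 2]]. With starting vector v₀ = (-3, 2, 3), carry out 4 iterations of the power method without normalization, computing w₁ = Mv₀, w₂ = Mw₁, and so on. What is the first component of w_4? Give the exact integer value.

3648

w1 = Mv₀ = (24, 24, 24)
w2 = Mw1 = (336, 96, 144)
w3 = Mw2 = (2112, -288, 192)
w4 = Mw3 = (3648, -7872, -5568)
The requested component of w4 is 3648.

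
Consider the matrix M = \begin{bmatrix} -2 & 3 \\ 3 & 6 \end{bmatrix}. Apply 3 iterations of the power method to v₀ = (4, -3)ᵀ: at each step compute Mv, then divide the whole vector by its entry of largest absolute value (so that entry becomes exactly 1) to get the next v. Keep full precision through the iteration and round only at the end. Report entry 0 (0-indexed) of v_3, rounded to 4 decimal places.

Mv0 = (-17.00000, -6.00000); divide by -17.00000 → v1 = (1.00000, 0.35294)
Mv1 = (-0.94118, 5.11765); divide by 5.11765 → v2 = (-0.18391, 1.00000)
Mv2 = (3.36782, 5.44828); divide by 5.44828 → v3 = (0.61814, 1.00000)
Requested entry of v3: -293/-474 = 0.6181

0.6181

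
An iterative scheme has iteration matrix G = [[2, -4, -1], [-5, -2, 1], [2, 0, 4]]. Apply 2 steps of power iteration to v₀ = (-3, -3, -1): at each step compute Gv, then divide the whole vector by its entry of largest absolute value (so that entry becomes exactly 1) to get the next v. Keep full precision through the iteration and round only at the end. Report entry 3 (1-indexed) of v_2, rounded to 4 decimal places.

0.3059

Gv0 = (7.00000, 20.00000, -10.00000); divide by 20.00000 → v1 = (0.35000, 1.00000, -0.50000)
Gv1 = (-2.80000, -4.25000, -1.30000); divide by -4.25000 → v2 = (0.65882, 1.00000, 0.30588)
Requested entry of v2: -26/-85 = 0.3059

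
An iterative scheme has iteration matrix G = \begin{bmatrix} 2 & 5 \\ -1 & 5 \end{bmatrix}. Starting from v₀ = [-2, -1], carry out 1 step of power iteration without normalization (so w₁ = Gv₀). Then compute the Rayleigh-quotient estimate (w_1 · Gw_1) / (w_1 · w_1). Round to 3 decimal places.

λ ≈ 3.500

w1 = Gv₀ = (2·(-2) + 5·(-1); (-1)·(-2) + 5·(-1)) = (-9, -3)
Gw1 = (-33, -6)
w1·Gw1 = (-9)·(-33) + (-3)·(-6) = 315; w1·w1 = (-9)·(-9) + (-3)·(-3) = 90
λ ≈ 315/90 = 3.500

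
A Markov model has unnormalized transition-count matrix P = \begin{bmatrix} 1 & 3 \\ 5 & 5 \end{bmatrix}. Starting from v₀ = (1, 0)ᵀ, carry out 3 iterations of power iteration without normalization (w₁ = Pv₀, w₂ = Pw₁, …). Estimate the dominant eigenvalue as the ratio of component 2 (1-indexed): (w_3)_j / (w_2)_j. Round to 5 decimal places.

w1 = Pv₀ = (1·1 + 3·0; 5·1 + 5·0) = (1, 5)
w2 = Pw1 = (1·1 + 3·5; 5·1 + 5·5) = (16, 30)
w3 = Pw2 = (106, 230)
Ratio at component: 230 / 30 = 7.66667

7.66667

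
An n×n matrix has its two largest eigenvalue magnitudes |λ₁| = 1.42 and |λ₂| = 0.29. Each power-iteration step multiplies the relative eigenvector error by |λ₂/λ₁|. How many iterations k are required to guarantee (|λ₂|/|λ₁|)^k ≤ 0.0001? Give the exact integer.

6

|λ₂/λ₁| = 0.29/1.42 = 0.20423
Need k ≥ ln(0.0001) / ln(0.20423) = -9.2103 / -1.5885 ≈ 5.798
Smallest integer k satisfying the bound: 6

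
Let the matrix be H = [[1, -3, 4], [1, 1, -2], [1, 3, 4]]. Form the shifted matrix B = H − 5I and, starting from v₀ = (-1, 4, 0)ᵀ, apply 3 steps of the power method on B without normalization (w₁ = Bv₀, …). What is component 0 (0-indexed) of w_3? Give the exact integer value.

-902

B = H − 5I has rows (-4, -3, 4); (1, -4, -2); (1, 3, -1)
w1 = Bv₀ = ((-4)·(-1) + (-3)·4 + 4·0; 1·(-1) + (-4)·4 + (-2)·0; 1·(-1) + 3·4 + (-1)·0) = (-8, -17, 11)
w2 = Bw1 = ((-4)·(-8) + (-3)·(-17) + 4·11; 1·(-8) + (-4)·(-17) + (-2)·11; 1·(-8) + 3·(-17) + (-1)·11) = (127, 38, -70)
w3 = Bw2 = (-902, 115, 311)
Requested component of w3: -902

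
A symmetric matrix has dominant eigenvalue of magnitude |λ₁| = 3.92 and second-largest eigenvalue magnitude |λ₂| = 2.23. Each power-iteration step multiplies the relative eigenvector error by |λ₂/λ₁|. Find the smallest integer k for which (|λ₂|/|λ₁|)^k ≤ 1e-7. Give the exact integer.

29

|λ₂/λ₁| = 2.23/3.92 = 0.56888
Need k ≥ ln(1e-7) / ln(0.56888) = -16.1181 / -0.5641 ≈ 28.574
Smallest integer k satisfying the bound: 29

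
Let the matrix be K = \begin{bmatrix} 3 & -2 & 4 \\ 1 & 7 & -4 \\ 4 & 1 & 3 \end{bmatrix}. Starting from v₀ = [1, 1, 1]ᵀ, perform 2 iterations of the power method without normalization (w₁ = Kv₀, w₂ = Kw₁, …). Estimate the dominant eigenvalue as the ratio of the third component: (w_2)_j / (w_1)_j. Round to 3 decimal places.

w1 = Kv₀ = (3·1 + (-2)·1 + 4·1; 1·1 + 7·1 + (-4)·1; 4·1 + 1·1 + 3·1) = (5, 4, 8)
w2 = Kw1 = (3·5 + (-2)·4 + 4·8; 1·5 + 7·4 + (-4)·8; 4·5 + 1·4 + 3·8) = (39, 1, 48)
Ratio at component: 48 / 8 = 6.000

λ ≈ 6.000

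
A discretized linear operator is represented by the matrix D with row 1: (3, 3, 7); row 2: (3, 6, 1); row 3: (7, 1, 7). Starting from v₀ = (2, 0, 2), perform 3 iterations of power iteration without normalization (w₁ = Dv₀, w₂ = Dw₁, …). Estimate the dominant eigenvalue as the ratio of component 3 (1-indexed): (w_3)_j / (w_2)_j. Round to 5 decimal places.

λ ≈ 13.09302

w1 = Dv₀ = (3·2 + 3·0 + 7·2; 3·2 + 6·0 + 1·2; 7·2 + 1·0 + 7·2) = (20, 8, 28)
w2 = Dw1 = (3·20 + 3·8 + 7·28; 3·20 + 6·8 + 1·28; 7·20 + 1·8 + 7·28) = (280, 136, 344)
w3 = Dw2 = (3656, 2000, 4504)
Ratio at component: 4504 / 344 = 13.09302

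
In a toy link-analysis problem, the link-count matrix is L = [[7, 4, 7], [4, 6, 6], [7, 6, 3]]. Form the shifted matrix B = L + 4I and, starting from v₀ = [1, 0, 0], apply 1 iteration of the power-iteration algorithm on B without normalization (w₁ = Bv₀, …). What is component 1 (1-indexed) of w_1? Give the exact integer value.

B = L + 4I has rows (11, 4, 7); (4, 10, 6); (7, 6, 7)
w1 = Bv₀ = (11, 4, 7)
Requested component of w1: 11

11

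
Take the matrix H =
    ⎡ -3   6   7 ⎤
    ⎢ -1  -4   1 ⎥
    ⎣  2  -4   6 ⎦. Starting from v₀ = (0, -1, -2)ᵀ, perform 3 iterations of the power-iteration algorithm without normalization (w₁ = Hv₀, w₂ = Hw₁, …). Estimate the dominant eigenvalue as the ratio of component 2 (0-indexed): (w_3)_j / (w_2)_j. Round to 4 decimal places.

w1 = Hv₀ = ((-3)·0 + 6·(-1) + 7·(-2); (-1)·0 + (-4)·(-1) + 1·(-2); 2·0 + (-4)·(-1) + 6·(-2)) = (-20, 2, -8)
w2 = Hw1 = ((-3)·(-20) + 6·2 + 7·(-8); (-1)·(-20) + (-4)·2 + 1·(-8); 2·(-20) + (-4)·2 + 6·(-8)) = (16, 4, -96)
w3 = Hw2 = (-696, -128, -560)
Ratio at component: -560 / -96 = 5.8333

5.8333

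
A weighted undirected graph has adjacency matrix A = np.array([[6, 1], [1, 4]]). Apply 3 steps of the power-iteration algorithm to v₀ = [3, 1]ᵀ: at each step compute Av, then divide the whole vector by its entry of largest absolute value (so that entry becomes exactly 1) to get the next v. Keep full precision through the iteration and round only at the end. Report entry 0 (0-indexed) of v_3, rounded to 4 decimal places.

1.0000

Av0 = (19.00000, 7.00000); divide by 19.00000 → v1 = (1.00000, 0.36842)
Av1 = (6.36842, 2.47368); divide by 6.36842 → v2 = (1.00000, 0.38843)
Av2 = (6.38843, 2.55372); divide by 6.38843 → v3 = (1.00000, 0.39974)
Requested entry of v3: 773/773 = 1.0000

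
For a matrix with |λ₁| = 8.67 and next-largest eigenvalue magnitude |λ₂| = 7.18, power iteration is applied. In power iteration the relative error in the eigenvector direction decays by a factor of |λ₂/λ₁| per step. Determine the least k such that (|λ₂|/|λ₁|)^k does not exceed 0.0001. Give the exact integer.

|λ₂/λ₁| = 7.18/8.67 = 0.82814
Need k ≥ ln(0.0001) / ln(0.82814) = -9.2103 / -0.1886 ≈ 48.843
Smallest integer k satisfying the bound: 49

49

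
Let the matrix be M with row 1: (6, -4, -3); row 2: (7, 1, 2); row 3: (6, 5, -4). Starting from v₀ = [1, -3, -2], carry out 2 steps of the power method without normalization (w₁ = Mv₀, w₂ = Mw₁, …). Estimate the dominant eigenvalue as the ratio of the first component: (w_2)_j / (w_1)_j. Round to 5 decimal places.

w1 = Mv₀ = (24, 0, -1)
w2 = Mw1 = (147, 166, 148)
Ratio at component: 147 / 24 = 6.12500

6.12500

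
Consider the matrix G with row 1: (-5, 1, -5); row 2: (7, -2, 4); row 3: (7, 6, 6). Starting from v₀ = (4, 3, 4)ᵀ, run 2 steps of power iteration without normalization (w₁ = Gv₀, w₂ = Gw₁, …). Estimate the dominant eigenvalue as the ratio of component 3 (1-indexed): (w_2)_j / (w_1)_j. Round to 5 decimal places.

w1 = Gv₀ = (-37, 38, 70)
w2 = Gw1 = (-127, -55, 389)
Ratio at component: 389 / 70 = 5.55714

λ ≈ 5.55714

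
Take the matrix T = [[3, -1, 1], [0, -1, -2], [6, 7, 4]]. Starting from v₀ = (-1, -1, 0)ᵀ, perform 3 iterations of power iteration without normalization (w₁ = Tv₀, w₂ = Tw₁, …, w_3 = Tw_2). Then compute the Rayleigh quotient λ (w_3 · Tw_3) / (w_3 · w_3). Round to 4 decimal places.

w1 = Tv₀ = (3·(-1) + (-1)·(-1) + 1·0; 0·(-1) + (-1)·(-1) + (-2)·0; 6·(-1) + 7·(-1) + 4·0) = (-2, 1, -13)
w2 = Tw1 = (3·(-2) + (-1)·1 + 1·(-13); 0·(-2) + (-1)·1 + (-2)·(-13); 6·(-2) + 7·1 + 4·(-13)) = (-20, 25, -57)
w3 = Tw2 = (-142, 89, -173)
Tw3 = (-688, 257, -921)
w3·Tw3 = (-142)·(-688) + 89·257 + (-173)·(-921) = 279902; w3·w3 = (-142)·(-142) + 89·89 + (-173)·(-173) = 58014
λ ≈ 279902/58014 = 4.8247

4.8247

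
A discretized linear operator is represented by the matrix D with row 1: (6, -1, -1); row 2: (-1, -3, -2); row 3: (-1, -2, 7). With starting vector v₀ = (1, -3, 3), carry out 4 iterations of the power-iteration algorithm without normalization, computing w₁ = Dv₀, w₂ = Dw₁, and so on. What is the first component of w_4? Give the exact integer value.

w1 = Dv₀ = (6·1 + (-1)·(-3) + (-1)·3; (-1)·1 + (-3)·(-3) + (-2)·3; (-1)·1 + (-2)·(-3) + 7·3) = (6, 2, 26)
w2 = Dw1 = (6·6 + (-1)·2 + (-1)·26; (-1)·6 + (-3)·2 + (-2)·26; (-1)·6 + (-2)·2 + 7·26) = (8, -64, 172)
w3 = Dw2 = (-60, -160, 1324)
w4 = Dw3 = (-1524, -2108, 9648)
The requested component of w4 is -1524.

-1524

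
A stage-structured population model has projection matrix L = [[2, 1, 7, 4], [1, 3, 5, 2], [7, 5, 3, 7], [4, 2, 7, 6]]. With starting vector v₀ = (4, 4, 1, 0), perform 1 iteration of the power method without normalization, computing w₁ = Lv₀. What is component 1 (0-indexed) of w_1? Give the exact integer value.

w1 = Lv₀ = (19, 21, 51, 31)
The requested component of w1 is 21.

21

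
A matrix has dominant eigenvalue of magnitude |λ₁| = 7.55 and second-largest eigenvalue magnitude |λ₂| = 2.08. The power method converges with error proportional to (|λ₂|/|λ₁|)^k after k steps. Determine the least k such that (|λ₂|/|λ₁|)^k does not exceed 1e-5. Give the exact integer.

|λ₂/λ₁| = 2.08/7.55 = 0.27550
Need k ≥ ln(1e-5) / ln(0.27550) = -11.5129 / -1.2892 ≈ 8.930
Smallest integer k satisfying the bound: 9

9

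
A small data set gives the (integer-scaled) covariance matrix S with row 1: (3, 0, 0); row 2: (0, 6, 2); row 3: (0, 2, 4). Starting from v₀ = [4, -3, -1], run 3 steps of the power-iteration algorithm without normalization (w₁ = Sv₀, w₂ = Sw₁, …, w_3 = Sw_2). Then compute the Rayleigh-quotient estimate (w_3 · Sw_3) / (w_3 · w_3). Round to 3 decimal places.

w1 = Sv₀ = (3·4 + 0·(-3) + 0·(-1); 0·4 + 6·(-3) + 2·(-1); 0·4 + 2·(-3) + 4·(-1)) = (12, -20, -10)
w2 = Sw1 = (3·12 + 0·(-20) + 0·(-10); 0·12 + 6·(-20) + 2·(-10); 0·12 + 2·(-20) + 4·(-10)) = (36, -140, -80)
w3 = Sw2 = (108, -1000, -600)
Sw3 = (324, -7200, -4400)
w3·Sw3 = 108·324 + (-1000)·(-7200) + (-600)·(-4400) = 9874992; w3·w3 = 108·108 + (-1000)·(-1000) + (-600)·(-600) = 1371664
λ ≈ 9874992/1371664 = 7.199

λ ≈ 7.199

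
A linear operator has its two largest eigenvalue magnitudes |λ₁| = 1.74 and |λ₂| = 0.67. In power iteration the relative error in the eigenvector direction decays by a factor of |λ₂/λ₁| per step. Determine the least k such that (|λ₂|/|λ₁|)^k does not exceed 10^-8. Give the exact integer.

|λ₂/λ₁| = 0.67/1.74 = 0.38506
Need k ≥ ln(10^-8) / ln(0.38506) = -18.4207 / -0.9544 ≈ 19.302
Smallest integer k satisfying the bound: 20

20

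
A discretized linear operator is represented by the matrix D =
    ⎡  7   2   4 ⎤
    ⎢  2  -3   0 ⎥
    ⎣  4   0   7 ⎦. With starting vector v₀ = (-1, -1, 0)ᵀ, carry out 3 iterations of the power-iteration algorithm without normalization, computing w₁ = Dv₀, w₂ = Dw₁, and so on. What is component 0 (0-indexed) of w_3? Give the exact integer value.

w1 = Dv₀ = (-9, 1, -4)
w2 = Dw1 = (-77, -21, -64)
w3 = Dw2 = (-837, -91, -756)
The requested component of w3 is -837.

-837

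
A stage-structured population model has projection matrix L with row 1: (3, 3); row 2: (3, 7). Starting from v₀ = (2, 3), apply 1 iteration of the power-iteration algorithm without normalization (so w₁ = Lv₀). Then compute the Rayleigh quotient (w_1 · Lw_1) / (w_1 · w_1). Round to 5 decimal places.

λ ≈ 8.60377

w1 = Lv₀ = (3·2 + 3·3; 3·2 + 7·3) = (15, 27)
Lw1 = (126, 234)
w1·Lw1 = 15·126 + 27·234 = 8208; w1·w1 = 15·15 + 27·27 = 954
λ ≈ 8208/954 = 8.60377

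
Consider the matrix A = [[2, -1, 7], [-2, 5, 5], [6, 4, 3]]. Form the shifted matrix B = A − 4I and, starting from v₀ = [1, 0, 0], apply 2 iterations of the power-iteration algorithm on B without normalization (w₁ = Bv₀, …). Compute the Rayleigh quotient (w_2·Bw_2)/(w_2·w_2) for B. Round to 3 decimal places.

B = A − 4I has rows (-2, -1, 7); (-2, 1, 5); (6, 4, -1)
w1 = Bv₀ = (-2, -2, 6)
w2 = Bw1 = (48, 32, -26)
Bw2 = (-310, -194, 442)
w2·Bw2 = -32580; w2·w2 = 4004; μ ≈ -32580/4004 = -8.137

μ ≈ -8.137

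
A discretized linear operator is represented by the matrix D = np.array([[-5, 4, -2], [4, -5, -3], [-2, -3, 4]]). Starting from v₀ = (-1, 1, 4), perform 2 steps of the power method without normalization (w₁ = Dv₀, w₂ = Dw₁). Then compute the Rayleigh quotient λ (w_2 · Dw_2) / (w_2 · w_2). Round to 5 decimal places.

λ ≈ -2.50827

w1 = Dv₀ = (1, -21, 15)
w2 = Dw1 = (-119, 64, 121)
Dw2 = (609, -1159, 530)
w2·Dw2 = (-119)·609 + 64·(-1159) + 121·530 = -82517; w2·w2 = (-119)·(-119) + 64·64 + 121·121 = 32898
λ ≈ -82517/32898 = -2.50827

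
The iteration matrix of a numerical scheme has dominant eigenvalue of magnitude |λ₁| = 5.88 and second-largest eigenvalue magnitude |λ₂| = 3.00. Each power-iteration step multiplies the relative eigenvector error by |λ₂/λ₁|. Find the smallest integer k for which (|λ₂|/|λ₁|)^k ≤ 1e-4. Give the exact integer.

14

|λ₂/λ₁| = 3.00/5.88 = 0.51020
Need k ≥ ln(1e-4) / ln(0.51020) = -9.2103 / -0.6729 ≈ 13.687
Smallest integer k satisfying the bound: 14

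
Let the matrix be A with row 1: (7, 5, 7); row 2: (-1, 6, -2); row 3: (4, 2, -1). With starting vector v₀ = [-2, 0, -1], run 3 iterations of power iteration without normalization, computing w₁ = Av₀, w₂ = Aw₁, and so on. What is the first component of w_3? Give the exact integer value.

-1420

w1 = Av₀ = (7·(-2) + 5·0 + 7·(-1); (-1)·(-2) + 6·0 + (-2)·(-1); 4·(-2) + 2·0 + (-1)·(-1)) = (-21, 4, -7)
w2 = Aw1 = (7·(-21) + 5·4 + 7·(-7); (-1)·(-21) + 6·4 + (-2)·(-7); 4·(-21) + 2·4 + (-1)·(-7)) = (-176, 59, -69)
w3 = Aw2 = (-1420, 668, -517)
The requested component of w3 is -1420.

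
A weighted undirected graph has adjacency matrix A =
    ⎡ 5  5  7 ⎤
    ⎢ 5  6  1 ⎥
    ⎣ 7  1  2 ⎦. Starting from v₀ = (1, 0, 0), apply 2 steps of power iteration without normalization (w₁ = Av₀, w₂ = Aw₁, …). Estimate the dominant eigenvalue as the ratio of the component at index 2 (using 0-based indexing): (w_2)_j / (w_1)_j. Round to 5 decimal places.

7.71429

w1 = Av₀ = (5·1 + 5·0 + 7·0; 5·1 + 6·0 + 1·0; 7·1 + 1·0 + 2·0) = (5, 5, 7)
w2 = Aw1 = (5·5 + 5·5 + 7·7; 5·5 + 6·5 + 1·7; 7·5 + 1·5 + 2·7) = (99, 62, 54)
Ratio at component: 54 / 7 = 7.71429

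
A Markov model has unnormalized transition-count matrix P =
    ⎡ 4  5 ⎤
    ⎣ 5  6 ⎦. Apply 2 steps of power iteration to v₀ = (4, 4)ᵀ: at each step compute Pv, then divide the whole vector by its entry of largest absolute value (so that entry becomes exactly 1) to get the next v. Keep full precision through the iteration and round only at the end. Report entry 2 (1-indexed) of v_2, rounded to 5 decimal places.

Pv0 = (36.000000, 44.000000); divide by 44.000000 → v1 = (0.818182, 1.000000)
Pv1 = (8.272727, 10.090909); divide by 10.090909 → v2 = (0.819820, 1.000000)
Requested entry of v2: 444/444 = 1.00000

1.00000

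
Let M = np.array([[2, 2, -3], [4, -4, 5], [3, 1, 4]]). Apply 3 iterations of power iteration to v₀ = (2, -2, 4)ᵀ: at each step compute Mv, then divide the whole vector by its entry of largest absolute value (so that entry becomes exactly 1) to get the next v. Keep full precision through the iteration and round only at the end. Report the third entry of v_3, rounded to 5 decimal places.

Mv0 = (-12.000000, 36.000000, 20.000000); divide by 36.000000 → v1 = (-0.333333, 1.000000, 0.555556)
Mv1 = (-0.333333, -2.555556, 2.222222); divide by -2.555556 → v2 = (0.130435, 1.000000, -0.869565)
Mv2 = (4.869565, -7.826087, -2.086957); divide by -7.826087 → v3 = (-0.622222, 1.000000, 0.266667)
Requested entry of v3: 192/720 = 0.26667

0.26667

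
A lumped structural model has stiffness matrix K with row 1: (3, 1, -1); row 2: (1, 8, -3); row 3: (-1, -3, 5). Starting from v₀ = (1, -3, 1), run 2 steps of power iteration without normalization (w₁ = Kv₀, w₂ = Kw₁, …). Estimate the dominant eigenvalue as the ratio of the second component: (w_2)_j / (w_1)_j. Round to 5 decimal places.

λ ≈ 9.53846

w1 = Kv₀ = (-1, -26, 13)
w2 = Kw1 = (-42, -248, 144)
Ratio at component: -248 / -26 = 9.53846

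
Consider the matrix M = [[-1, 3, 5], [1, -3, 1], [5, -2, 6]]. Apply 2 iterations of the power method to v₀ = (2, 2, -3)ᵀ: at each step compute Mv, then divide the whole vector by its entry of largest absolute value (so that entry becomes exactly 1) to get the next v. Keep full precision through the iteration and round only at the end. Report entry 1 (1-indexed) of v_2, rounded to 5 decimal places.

Mv0 = (-11.000000, -7.000000, -12.000000); divide by -12.000000 → v1 = (0.916667, 0.583333, 1.000000)
Mv1 = (5.833333, 0.166667, 9.416667); divide by 9.416667 → v2 = (0.619469, 0.017699, 1.000000)
Requested entry of v2: -70/-113 = 0.61947

0.61947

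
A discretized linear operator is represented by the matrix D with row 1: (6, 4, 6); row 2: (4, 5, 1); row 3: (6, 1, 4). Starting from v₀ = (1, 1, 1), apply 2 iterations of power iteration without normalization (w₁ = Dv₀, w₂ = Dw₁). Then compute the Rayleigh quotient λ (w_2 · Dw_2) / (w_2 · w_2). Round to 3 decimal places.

12.873

w1 = Dv₀ = (6·1 + 4·1 + 6·1; 4·1 + 5·1 + 1·1; 6·1 + 1·1 + 4·1) = (16, 10, 11)
w2 = Dw1 = (6·16 + 4·10 + 6·11; 4·16 + 5·10 + 1·11; 6·16 + 1·10 + 4·11) = (202, 125, 150)
Dw2 = (2612, 1583, 1937)
w2·Dw2 = 202·2612 + 125·1583 + 150·1937 = 1016049; w2·w2 = 202·202 + 125·125 + 150·150 = 78929
λ ≈ 1016049/78929 = 12.873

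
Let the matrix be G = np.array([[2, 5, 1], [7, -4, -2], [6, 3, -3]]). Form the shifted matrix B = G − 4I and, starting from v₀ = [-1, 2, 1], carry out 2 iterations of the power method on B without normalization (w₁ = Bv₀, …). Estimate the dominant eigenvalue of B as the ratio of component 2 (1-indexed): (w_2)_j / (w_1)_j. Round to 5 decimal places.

B = G − 4I has rows (-2, 5, 1); (7, -8, -2); (6, 3, -7)
w1 = Bv₀ = (13, -25, -7)
w2 = Bw1 = (-158, 305, 52)
Ratio: 305/-25 = -12.20000

μ ≈ -12.20000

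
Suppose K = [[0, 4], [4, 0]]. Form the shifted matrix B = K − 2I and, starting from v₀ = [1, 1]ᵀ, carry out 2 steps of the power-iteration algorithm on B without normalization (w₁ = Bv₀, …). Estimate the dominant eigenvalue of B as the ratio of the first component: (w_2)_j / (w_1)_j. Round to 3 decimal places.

μ ≈ 2.000

B = K − 2I has rows (-2, 4); (4, -2)
w1 = Bv₀ = ((-2)·1 + 4·1; 4·1 + (-2)·1) = (2, 2)
w2 = Bw1 = ((-2)·2 + 4·2; 4·2 + (-2)·2) = (4, 4)
Ratio: 4/2 = 2.000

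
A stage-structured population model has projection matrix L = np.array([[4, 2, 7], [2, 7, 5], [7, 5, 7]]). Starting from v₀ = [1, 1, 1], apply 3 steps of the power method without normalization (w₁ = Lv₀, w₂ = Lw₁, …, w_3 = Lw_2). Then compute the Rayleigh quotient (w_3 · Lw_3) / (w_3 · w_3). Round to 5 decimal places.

λ ≈ 15.73964

w1 = Lv₀ = (13, 14, 19)
w2 = Lw1 = (213, 219, 294)
w3 = Lw2 = (3348, 3429, 4644)
Lw3 = (52758, 53919, 73089)
w3·Lw3 = 3348·52758 + 3429·53919 + 4644·73089 = 700947351; w3·w3 = 3348·3348 + 3429·3429 + 4644·4644 = 44533881
λ ≈ 700947351/44533881 = 15.73964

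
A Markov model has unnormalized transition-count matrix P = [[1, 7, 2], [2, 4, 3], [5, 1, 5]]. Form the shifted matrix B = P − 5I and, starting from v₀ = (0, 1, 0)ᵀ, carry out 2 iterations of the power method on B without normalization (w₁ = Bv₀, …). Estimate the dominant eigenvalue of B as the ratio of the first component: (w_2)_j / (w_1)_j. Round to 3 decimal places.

μ ≈ -4.714

B = P − 5I has rows (-4, 7, 2); (2, -1, 3); (5, 1, 0)
w1 = Bv₀ = (7, -1, 1)
w2 = Bw1 = (-33, 18, 34)
Ratio: -33/7 = -4.714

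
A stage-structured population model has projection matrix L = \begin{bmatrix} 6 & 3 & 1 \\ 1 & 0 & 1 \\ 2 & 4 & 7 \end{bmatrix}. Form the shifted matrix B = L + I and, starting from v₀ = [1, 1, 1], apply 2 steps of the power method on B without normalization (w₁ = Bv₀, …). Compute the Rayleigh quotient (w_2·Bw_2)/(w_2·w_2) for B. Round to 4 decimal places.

B = L + I has rows (7, 3, 1); (1, 1, 1); (2, 4, 8)
w1 = Bv₀ = (11, 3, 14)
w2 = Bw1 = (100, 28, 146)
Bw2 = (930, 274, 1480)
w2·Bw2 = 316752; w2·w2 = 32100; μ ≈ 316752/32100 = 9.8677

9.8677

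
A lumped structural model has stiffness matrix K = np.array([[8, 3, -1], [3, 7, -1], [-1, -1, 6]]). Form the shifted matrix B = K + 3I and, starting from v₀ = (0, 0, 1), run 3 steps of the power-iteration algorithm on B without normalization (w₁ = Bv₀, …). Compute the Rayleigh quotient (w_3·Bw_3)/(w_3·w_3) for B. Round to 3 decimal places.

B = K + 3I has rows (11, 3, -1); (3, 10, -1); (-1, -1, 9)
w1 = Bv₀ = (11·0 + 3·0 + (-1)·1; 3·0 + 10·0 + (-1)·1; (-1)·0 + (-1)·0 + 9·1) = (-1, -1, 9)
w2 = Bw1 = (11·(-1) + 3·(-1) + (-1)·9; 3·(-1) + 10·(-1) + (-1)·9; (-1)·(-1) + (-1)·(-1) + 9·9) = (-23, -22, 83)
w3 = Bw2 = (-402, -372, 792)
Bw3 = (-6330, -5718, 7902)
w3·Bw3 = 10930140; w3·w3 = 927252; μ ≈ 10930140/927252 = 11.788

11.788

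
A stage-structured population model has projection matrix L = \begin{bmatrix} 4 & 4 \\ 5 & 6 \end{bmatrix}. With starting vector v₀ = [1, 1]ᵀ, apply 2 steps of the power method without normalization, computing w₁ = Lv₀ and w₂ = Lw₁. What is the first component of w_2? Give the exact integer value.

76

w1 = Lv₀ = (8, 11)
w2 = Lw1 = (76, 106)
The requested component of w2 is 76.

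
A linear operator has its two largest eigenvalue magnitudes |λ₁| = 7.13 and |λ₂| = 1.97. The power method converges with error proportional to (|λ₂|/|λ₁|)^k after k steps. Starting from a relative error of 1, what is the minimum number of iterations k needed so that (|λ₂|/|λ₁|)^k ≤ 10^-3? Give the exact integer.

6

|λ₂/λ₁| = 1.97/7.13 = 0.27630
Need k ≥ ln(10^-3) / ln(0.27630) = -6.9078 / -1.2863 ≈ 5.370
Smallest integer k satisfying the bound: 6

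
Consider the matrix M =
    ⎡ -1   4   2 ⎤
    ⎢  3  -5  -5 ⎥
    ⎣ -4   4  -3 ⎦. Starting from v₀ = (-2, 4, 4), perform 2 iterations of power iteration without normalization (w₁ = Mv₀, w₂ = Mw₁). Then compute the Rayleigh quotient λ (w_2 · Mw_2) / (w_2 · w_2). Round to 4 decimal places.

w1 = Mv₀ = ((-1)·(-2) + 4·4 + 2·4; 3·(-2) + (-5)·4 + (-5)·4; (-4)·(-2) + 4·4 + (-3)·4) = (26, -46, 12)
w2 = Mw1 = ((-1)·26 + 4·(-46) + 2·12; 3·26 + (-5)·(-46) + (-5)·12; (-4)·26 + 4·(-46) + (-3)·12) = (-186, 248, -324)
Mw2 = (530, -178, 2708)
w2·Mw2 = (-186)·530 + 248·(-178) + (-324)·2708 = -1020116; w2·w2 = (-186)·(-186) + 248·248 + (-324)·(-324) = 201076
λ ≈ -1020116/201076 = -5.0733

-5.0733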